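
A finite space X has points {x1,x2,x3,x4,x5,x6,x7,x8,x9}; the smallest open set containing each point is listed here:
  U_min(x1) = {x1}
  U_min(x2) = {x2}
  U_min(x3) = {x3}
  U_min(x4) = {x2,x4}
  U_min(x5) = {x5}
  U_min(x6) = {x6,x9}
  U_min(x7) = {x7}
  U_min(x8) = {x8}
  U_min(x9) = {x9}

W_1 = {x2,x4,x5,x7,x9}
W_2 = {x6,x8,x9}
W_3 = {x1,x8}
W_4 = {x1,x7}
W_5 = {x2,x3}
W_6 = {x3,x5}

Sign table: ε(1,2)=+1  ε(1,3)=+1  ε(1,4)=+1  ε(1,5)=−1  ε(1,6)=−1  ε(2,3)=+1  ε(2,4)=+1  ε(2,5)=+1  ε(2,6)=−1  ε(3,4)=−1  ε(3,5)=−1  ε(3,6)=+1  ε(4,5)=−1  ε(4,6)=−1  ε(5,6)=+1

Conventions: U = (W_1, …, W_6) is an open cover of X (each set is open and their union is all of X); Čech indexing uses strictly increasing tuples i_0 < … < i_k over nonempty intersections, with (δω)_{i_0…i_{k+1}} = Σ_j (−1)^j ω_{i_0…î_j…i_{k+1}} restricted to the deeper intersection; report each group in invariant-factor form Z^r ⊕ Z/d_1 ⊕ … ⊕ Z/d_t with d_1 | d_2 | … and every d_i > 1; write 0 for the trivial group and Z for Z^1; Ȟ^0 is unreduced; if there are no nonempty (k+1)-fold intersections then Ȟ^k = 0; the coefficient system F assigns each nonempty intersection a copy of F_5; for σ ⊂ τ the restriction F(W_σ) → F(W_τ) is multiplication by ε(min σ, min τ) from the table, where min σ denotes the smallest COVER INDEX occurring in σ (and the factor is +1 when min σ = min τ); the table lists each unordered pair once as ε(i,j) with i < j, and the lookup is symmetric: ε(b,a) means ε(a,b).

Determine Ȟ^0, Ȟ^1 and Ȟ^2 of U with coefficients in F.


Ȟ^0 ≅ 0; Ȟ^1 ≅ Z/5; Ȟ^2 ≅ 0

cover nerve:
  W12={x9} W14={x7} W15={x2} W16={x5} W23={x8} W34={x1} W56={x3}
C dims 6,7; δ0: rk_F5 6
Ȟ^0: (6−6)−0=0 ⇒ 0
Ȟ^1: (7−0)−6=1 ⇒ Z/5
Ȟ^2: (0−0)−0=0 ⇒ 0


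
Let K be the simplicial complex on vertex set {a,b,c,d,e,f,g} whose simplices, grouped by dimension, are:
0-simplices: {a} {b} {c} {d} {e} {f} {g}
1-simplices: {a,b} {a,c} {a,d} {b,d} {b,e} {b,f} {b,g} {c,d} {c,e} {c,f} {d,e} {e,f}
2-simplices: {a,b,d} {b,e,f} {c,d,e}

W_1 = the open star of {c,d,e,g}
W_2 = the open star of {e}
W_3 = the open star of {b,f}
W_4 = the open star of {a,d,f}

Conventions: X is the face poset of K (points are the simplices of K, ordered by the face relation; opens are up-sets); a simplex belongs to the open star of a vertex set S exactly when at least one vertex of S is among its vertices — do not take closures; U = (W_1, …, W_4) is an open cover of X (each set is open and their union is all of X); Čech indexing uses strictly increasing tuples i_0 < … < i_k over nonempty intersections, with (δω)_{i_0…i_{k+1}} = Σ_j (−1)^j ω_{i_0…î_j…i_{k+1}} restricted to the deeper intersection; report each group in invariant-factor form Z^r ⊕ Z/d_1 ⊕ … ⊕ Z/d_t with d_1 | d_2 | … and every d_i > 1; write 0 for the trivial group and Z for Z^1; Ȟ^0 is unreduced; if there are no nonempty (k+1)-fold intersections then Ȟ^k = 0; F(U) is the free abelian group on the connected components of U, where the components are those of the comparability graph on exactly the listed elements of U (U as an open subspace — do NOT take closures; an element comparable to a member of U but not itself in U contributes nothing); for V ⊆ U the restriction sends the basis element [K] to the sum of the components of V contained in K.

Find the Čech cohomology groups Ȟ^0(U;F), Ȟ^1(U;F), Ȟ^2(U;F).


nerve of the cover:
  W1={{c},{d},{e},{g},{a,c},{a,d},{b,d},{b,e},{b,g},{c,d},{c,e},{c,f},{d,e},{e,f},{a,b,d},{b,e,f},{c,d,e}} W2={{e},{b,e},{c,e},{d,e},{e,f},{b,e,f},{c,d,e}} W3={{b},{f},{a,b},{b,d},{b,e},{b,f},{b,g},{c,f},{e,f},{a,b,d},{b,e,f}} W4={{a},{d},{f},{a,b},{a,c},{a,d},{b,d},{b,f},{c,d},{c,f},{d,e},{e,f},{a,b,d},{b,e,f},{c,d,e}}
  W12={{e},{b,e},{c,e},{d,e},{e,f},{b,e,f},{c,d,e}} W13={{b,d},{b,e},{b,g},{c,f},{e,f},{a,b,d},{b,e,f}} W14={{d},{a,c},{a,d},{b,d},{c,d},{c,f},{d,e},{e,f},{a,b,d},{b,e,f},{c,d,e}} W23={{b,e},{e,f},{b,e,f}} W24={{d,e},{e,f},{b,e,f},{c,d,e}} W34={{f},{a,b},{b,d},{b,f},{c,f},{e,f},{a,b,d},{b,e,f}}
  W123={{b,e},{e,f},{b,e,f}} W124={{d,e},{e,f},{b,e,f},{c,d,e}} W134={{b,d},{c,f},{e,f},{a,b,d},{b,e,f}} W234={{e,f},{b,e,f}}
  W1234={{e,f},{b,e,f}}
components per intersection:
  W1: {{c},{d},{e},{a,c},{a,d},{b,d},{b,e},{c,d},{c,e},{c,f},{d,e},{e,f},{a,b,d},{b,e,f},{c,d,e}} {{g},{b,g}}
  W2: {{e},{b,e},{c,e},{d,e},{e,f},{b,e,f},{c,d,e}}
  W3: {{b},{f},{a,b},{b,d},{b,e},{b,f},{b,g},{c,f},{e,f},{a,b,d},{b,e,f}}
  W4: {{a},{d},{a,b},{a,c},{a,d},{b,d},{c,d},{d,e},{a,b,d},{c,d,e}} {{f},{b,f},{c,f},{e,f},{b,e,f}}
  W12: {{e},{b,e},{c,e},{d,e},{e,f},{b,e,f},{c,d,e}}
  W13: {{b,d},{a,b,d}} {{b,e},{e,f},{b,e,f}} {{b,g}} {{c,f}}
  W14: {{d},{a,d},{b,d},{c,d},{d,e},{a,b,d},{c,d,e}} {{a,c}} {{c,f}} {{e,f},{b,e,f}}
  W23: {{b,e},{e,f},{b,e,f}}
  W24: {{d,e},{c,d,e}} {{e,f},{b,e,f}}
  W34: {{f},{b,f},{c,f},{e,f},{b,e,f}} {{a,b},{b,d},{a,b,d}}
  W123: {{b,e},{e,f},{b,e,f}}
  W124: {{d,e},{c,d,e}} {{e,f},{b,e,f}}
  W134: {{b,d},{a,b,d}} {{c,f}} {{e,f},{b,e,f}}
  W234: {{e,f},{b,e,f}}
  W1234: {{e,f},{b,e,f}}
C dims 6,14,7,1; δ0: rk 5, SNF 1^5; δ1: rk 6, SNF 1^6; δ2: rk 1, SNF 1^1
Ȟ^0 = (6 − 5) − 0 = 1, so Ȟ^0 ≅ Z
Ȟ^1 = (14 − 6) − 5 = 3, so Ȟ^1 ≅ Z^3
Ȟ^2 = (7 − 1) − 6 = 0, so Ȟ^2 ≅ 0

Ȟ^0 = Z,  Ȟ^1 = Z^3,  Ȟ^2 = 0


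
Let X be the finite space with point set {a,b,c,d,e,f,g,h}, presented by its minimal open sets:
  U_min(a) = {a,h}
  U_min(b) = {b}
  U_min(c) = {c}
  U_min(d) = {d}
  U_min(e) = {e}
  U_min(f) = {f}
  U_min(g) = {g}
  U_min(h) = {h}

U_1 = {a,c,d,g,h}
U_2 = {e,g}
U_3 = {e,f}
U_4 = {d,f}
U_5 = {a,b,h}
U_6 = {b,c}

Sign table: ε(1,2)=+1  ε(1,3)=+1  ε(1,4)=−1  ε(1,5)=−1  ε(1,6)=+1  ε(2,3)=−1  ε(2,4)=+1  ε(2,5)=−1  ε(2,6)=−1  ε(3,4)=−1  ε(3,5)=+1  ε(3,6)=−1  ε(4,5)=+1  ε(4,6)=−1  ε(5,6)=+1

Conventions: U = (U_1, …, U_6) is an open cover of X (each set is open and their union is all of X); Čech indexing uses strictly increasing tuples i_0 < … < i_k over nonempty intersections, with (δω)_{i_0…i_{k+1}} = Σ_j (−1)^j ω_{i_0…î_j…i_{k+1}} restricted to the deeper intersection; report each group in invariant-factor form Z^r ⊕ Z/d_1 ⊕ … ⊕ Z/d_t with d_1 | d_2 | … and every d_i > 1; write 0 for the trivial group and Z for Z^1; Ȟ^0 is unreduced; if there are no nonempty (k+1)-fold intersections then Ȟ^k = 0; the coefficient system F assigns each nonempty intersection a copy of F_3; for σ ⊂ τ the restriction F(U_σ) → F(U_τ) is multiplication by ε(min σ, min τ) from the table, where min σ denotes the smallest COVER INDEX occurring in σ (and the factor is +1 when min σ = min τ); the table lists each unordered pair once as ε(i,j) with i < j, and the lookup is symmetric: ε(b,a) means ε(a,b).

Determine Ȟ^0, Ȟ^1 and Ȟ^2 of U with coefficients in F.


nerve of the cover:
  U12={g} U14={d} U15={a,h} U16={c} U23={e} U34={f} U56={b}
C dims 6,7; δ0: rk_F3 6
Ȟ^0 = (6 − 6) − 0 = 0, so Ȟ^0 ≅ 0
Ȟ^1 = (7 − 0) − 6 = 1, so Ȟ^1 ≅ Z/3
Ȟ^2 = (0 − 0) − 0 = 0, so Ȟ^2 ≅ 0

Ȟ^0 ≅ 0; Ȟ^1 ≅ Z/3; Ȟ^2 ≅ 0


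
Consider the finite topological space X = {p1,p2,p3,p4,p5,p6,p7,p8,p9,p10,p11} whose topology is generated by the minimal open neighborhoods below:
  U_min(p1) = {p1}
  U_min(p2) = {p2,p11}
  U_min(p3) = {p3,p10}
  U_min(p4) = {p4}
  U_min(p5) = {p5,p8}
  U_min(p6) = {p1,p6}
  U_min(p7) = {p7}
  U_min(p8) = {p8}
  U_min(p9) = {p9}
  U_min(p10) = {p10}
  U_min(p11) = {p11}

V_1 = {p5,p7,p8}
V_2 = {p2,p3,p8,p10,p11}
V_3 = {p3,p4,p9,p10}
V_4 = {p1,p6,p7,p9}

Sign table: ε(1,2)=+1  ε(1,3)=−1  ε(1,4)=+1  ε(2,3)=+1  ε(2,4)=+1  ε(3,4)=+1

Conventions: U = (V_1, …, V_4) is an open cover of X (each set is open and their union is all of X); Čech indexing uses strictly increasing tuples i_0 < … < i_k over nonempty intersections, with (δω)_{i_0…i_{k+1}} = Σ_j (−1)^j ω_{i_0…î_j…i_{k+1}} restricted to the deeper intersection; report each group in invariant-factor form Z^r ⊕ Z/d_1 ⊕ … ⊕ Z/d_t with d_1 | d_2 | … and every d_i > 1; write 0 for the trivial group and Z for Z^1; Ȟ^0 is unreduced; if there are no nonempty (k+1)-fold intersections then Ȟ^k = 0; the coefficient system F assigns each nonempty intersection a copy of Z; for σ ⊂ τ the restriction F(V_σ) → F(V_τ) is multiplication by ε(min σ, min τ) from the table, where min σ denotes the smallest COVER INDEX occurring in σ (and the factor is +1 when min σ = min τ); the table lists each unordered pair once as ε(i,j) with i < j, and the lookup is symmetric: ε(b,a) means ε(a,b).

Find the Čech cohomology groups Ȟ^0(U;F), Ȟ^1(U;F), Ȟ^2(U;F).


Ȟ^0 = Z, Ȟ^1 = Z and Ȟ^2 = 0

nonempty intersections:
  V12={p8} V14={p7} V23={p3,p10} V34={p9}
C dims 4,4; δ0: rk 3, SNF 1^3
Ȟ^0: (4−3)−0=1 ⇒ Z
Ȟ^1: (4−0)−3=1 ⇒ Z
Ȟ^2: (0−0)−0=0 ⇒ 0


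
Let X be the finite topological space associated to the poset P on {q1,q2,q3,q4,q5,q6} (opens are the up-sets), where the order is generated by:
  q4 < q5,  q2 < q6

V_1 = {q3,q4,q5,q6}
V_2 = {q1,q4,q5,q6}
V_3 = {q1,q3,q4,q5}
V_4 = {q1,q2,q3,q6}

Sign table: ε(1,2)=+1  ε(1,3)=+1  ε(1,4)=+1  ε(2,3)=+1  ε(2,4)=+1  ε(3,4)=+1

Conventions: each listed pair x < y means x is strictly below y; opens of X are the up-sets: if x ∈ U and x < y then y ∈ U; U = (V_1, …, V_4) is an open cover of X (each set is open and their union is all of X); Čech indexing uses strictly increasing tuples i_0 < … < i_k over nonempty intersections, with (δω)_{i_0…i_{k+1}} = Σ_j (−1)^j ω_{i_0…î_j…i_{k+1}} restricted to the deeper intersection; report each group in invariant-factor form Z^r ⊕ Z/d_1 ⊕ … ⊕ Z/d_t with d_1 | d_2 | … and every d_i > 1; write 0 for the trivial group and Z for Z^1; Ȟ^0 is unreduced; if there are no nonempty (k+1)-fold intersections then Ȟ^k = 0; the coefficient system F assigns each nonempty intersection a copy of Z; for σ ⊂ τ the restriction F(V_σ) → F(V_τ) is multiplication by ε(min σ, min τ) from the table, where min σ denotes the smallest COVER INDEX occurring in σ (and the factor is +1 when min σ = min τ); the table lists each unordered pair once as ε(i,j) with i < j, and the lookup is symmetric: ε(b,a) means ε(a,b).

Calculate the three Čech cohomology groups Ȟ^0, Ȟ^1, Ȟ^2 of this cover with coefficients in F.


Ȟ^0 ≅ Z, Ȟ^1 ≅ 0, Ȟ^2 ≅ Z

intersection data:
  V12={q4,q5,q6} V13={q3,q4,q5} V14={q3,q6} V23={q1,q4,q5} V24={q1,q6} V34={q1,q3}
  V123={q4,q5} V124={q6} V134={q3} V234={q1}
C dims 4,6,4; δ0: rk 3, SNF 1^3; δ1: rk 3, SNF 1^3
Ȟ^0 = (4 − 3) − 0 = 1, so Ȟ^0 ≅ Z
Ȟ^1 = (6 − 3) − 3 = 0, so Ȟ^1 ≅ 0
Ȟ^2 = (4 − 0) − 3 = 1, so Ȟ^2 ≅ Z


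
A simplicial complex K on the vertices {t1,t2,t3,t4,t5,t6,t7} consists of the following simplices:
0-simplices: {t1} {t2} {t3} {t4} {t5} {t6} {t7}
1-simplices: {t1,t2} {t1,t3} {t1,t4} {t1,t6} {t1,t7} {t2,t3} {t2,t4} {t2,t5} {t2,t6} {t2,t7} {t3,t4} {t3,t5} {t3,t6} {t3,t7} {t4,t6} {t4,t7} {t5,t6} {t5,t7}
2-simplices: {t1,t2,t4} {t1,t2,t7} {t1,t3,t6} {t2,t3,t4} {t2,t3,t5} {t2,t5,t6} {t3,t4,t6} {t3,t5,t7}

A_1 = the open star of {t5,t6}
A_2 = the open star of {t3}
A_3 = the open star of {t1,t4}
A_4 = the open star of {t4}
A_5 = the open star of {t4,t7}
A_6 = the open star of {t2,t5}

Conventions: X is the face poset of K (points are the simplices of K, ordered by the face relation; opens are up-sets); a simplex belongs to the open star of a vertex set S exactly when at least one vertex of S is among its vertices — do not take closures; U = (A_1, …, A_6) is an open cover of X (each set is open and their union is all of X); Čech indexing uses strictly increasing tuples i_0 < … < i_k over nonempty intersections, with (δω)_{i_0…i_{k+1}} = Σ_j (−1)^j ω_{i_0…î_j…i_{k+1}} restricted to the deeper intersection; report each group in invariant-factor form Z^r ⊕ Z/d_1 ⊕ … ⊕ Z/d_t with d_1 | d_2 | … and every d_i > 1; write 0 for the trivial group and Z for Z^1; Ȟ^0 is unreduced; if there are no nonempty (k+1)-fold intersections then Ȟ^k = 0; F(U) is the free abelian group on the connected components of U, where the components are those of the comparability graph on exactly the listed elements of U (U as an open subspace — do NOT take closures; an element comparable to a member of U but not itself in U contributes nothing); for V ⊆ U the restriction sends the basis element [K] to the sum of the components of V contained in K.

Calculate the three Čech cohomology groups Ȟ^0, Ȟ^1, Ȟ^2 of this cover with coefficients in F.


Ȟ^0 ≅ Z; Ȟ^1 ≅ Z^4; Ȟ^2 ≅ 0

intersection data:
  A1={{t5},{t6},{t1,t6},{t2,t5},{t2,t6},{t3,t5},{t3,t6},{t4,t6},{t5,t6},{t5,t7},{t1,t3,t6},{t2,t3,t5},{t2,t5,t6},{t3,t4,t6},{t3,t5,t7}} A2={{t3},{t1,t3},{t2,t3},{t3,t4},{t3,t5},{t3,t6},{t3,t7},{t1,t3,t6},{t2,t3,t4},{t2,t3,t5},{t3,t4,t6},{t3,t5,t7}} A3={{t1},{t4},{t1,t2},{t1,t3},{t1,t4},{t1,t6},{t1,t7},{t2,t4},{t3,t4},{t4,t6},{t4,t7},{t1,t2,t4},{t1,t2,t7},{t1,t3,t6},{t2,t3,t4},{t3,t4,t6}} A4={{t4},{t1,t4},{t2,t4},{t3,t4},{t4,t6},{t4,t7},{t1,t2,t4},{t2,t3,t4},{t3,t4,t6}} A5={{t4},{t7},{t1,t4},{t1,t7},{t2,t4},{t2,t7},{t3,t4},{t3,t7},{t4,t6},{t4,t7},{t5,t7},{t1,t2,t4},{t1,t2,t7},{t2,t3,t4},{t3,t4,t6},{t3,t5,t7}} A6={{t2},{t5},{t1,t2},{t2,t3},{t2,t4},{t2,t5},{t2,t6},{t2,t7},{t3,t5},{t5,t6},{t5,t7},{t1,t2,t4},{t1,t2,t7},{t2,t3,t4},{t2,t3,t5},{t2,t5,t6},{t3,t5,t7}}
  A12={{t3,t5},{t3,t6},{t1,t3,t6},{t2,t3,t5},{t3,t4,t6},{t3,t5,t7}} A13={{t1,t6},{t4,t6},{t1,t3,t6},{t3,t4,t6}} A14={{t4,t6},{t3,t4,t6}} A15={{t4,t6},{t5,t7},{t3,t4,t6},{t3,t5,t7}} A16={{t5},{t2,t5},{t2,t6},{t3,t5},{t5,t6},{t5,t7},{t2,t3,t5},{t2,t5,t6},{t3,t5,t7}} A23={{t1,t3},{t3,t4},{t1,t3,t6},{t2,t3,t4},{t3,t4,t6}} A24={{t3,t4},{t2,t3,t4},{t3,t4,t6}} A25={{t3,t4},{t3,t7},{t2,t3,t4},{t3,t4,t6},{t3,t5,t7}} A26={{t2,t3},{t3,t5},{t2,t3,t4},{t2,t3,t5},{t3,t5,t7}} A34={{t4},{t1,t4},{t2,t4},{t3,t4},{t4,t6},{t4,t7},{t1,t2,t4},{t2,t3,t4},{t3,t4,t6}} A35={{t4},{t1,t4},{t1,t7},{t2,t4},{t3,t4},{t4,t6},{t4,t7},{t1,t2,t4},{t1,t2,t7},{t2,t3,t4},{t3,t4,t6}} A36={{t1,t2},{t2,t4},{t1,t2,t4},{t1,t2,t7},{t2,t3,t4}} A45={{t4},{t1,t4},{t2,t4},{t3,t4},{t4,t6},{t4,t7},{t1,t2,t4},{t2,t3,t4},{t3,t4,t6}} A46={{t2,t4},{t1,t2,t4},{t2,t3,t4}} A56={{t2,t4},{t2,t7},{t5,t7},{t1,t2,t4},{t1,t2,t7},{t2,t3,t4},{t3,t5,t7}}
  A123={{t1,t3,t6},{t3,t4,t6}} A124={{t3,t4,t6}} A125={{t3,t4,t6},{t3,t5,t7}} A126={{t3,t5},{t2,t3,t5},{t3,t5,t7}} A134={{t4,t6},{t3,t4,t6}} A135={{t4,t6},{t3,t4,t6}} A145={{t4,t6},{t3,t4,t6}} A156={{t5,t7},{t3,t5,t7}} A234={{t3,t4},{t2,t3,t4},{t3,t4,t6}} A235={{t3,t4},{t2,t3,t4},{t3,t4,t6}} A236={{t2,t3,t4}} A245={{t3,t4},{t2,t3,t4},{t3,t4,t6}} A246={{t2,t3,t4}} A256={{t2,t3,t4},{t3,t5,t7}} A345={{t4},{t1,t4},{t2,t4},{t3,t4},{t4,t6},{t4,t7},{t1,t2,t4},{t2,t3,t4},{t3,t4,t6}} A346={{t2,t4},{t1,t2,t4},{t2,t3,t4}} A356={{t2,t4},{t1,t2,t4},{t1,t2,t7},{t2,t3,t4}} A456={{t2,t4},{t1,t2,t4},{t2,t3,t4}}
  A1234={{t3,t4,t6}} A1235={{t3,t4,t6}} A1245={{t3,t4,t6}} A1256={{t3,t5,t7}} A1345={{t4,t6},{t3,t4,t6}} A2345={{t3,t4},{t2,t3,t4},{t3,t4,t6}} A2346={{t2,t3,t4}} A2356={{t2,t3,t4}} A2456={{t2,t3,t4}} A3456={{t2,t4},{t1,t2,t4},{t2,t3,t4}}
  A12345={{t3,t4,t6}} A23456={{t2,t3,t4}}
components per intersection:
  A1: {{t5},{t6},{t1,t6},{t2,t5},{t2,t6},{t3,t5},{t3,t6},{t4,t6},{t5,t6},{t5,t7},{t1,t3,t6},{t2,t3,t5},{t2,t5,t6},{t3,t4,t6},{t3,t5,t7}}
  A2: {{t3},{t1,t3},{t2,t3},{t3,t4},{t3,t5},{t3,t6},{t3,t7},{t1,t3,t6},{t2,t3,t4},{t2,t3,t5},{t3,t4,t6},{t3,t5,t7}}
  A3: {{t1},{t4},{t1,t2},{t1,t3},{t1,t4},{t1,t6},{t1,t7},{t2,t4},{t3,t4},{t4,t6},{t4,t7},{t1,t2,t4},{t1,t2,t7},{t1,t3,t6},{t2,t3,t4},{t3,t4,t6}}
  A4: {{t4},{t1,t4},{t2,t4},{t3,t4},{t4,t6},{t4,t7},{t1,t2,t4},{t2,t3,t4},{t3,t4,t6}}
  A5: {{t4},{t7},{t1,t4},{t1,t7},{t2,t4},{t2,t7},{t3,t4},{t3,t7},{t4,t6},{t4,t7},{t5,t7},{t1,t2,t4},{t1,t2,t7},{t2,t3,t4},{t3,t4,t6},{t3,t5,t7}}
  A6: {{t2},{t5},{t1,t2},{t2,t3},{t2,t4},{t2,t5},{t2,t6},{t2,t7},{t3,t5},{t5,t6},{t5,t7},{t1,t2,t4},{t1,t2,t7},{t2,t3,t4},{t2,t3,t5},{t2,t5,t6},{t3,t5,t7}}
  A12: {{t3,t5},{t2,t3,t5},{t3,t5,t7}} {{t3,t6},{t1,t3,t6},{t3,t4,t6}}
  A13: {{t1,t6},{t1,t3,t6}} {{t4,t6},{t3,t4,t6}}
  A14: {{t4,t6},{t3,t4,t6}}
  A15: {{t4,t6},{t3,t4,t6}} {{t5,t7},{t3,t5,t7}}
  A16: {{t5},{t2,t5},{t2,t6},{t3,t5},{t5,t6},{t5,t7},{t2,t3,t5},{t2,t5,t6},{t3,t5,t7}}
  A23: {{t1,t3},{t1,t3,t6}} {{t3,t4},{t2,t3,t4},{t3,t4,t6}}
  A24: {{t3,t4},{t2,t3,t4},{t3,t4,t6}}
  A25: {{t3,t4},{t2,t3,t4},{t3,t4,t6}} {{t3,t7},{t3,t5,t7}}
  A26: {{t2,t3},{t3,t5},{t2,t3,t4},{t2,t3,t5},{t3,t5,t7}}
  A34: {{t4},{t1,t4},{t2,t4},{t3,t4},{t4,t6},{t4,t7},{t1,t2,t4},{t2,t3,t4},{t3,t4,t6}}
  A35: {{t4},{t1,t4},{t2,t4},{t3,t4},{t4,t6},{t4,t7},{t1,t2,t4},{t2,t3,t4},{t3,t4,t6}} {{t1,t7},{t1,t2,t7}}
  A36: {{t1,t2},{t2,t4},{t1,t2,t4},{t1,t2,t7},{t2,t3,t4}}
  A45: {{t4},{t1,t4},{t2,t4},{t3,t4},{t4,t6},{t4,t7},{t1,t2,t4},{t2,t3,t4},{t3,t4,t6}}
  A46: {{t2,t4},{t1,t2,t4},{t2,t3,t4}}
  A56: {{t2,t4},{t1,t2,t4},{t2,t3,t4}} {{t2,t7},{t1,t2,t7}} {{t5,t7},{t3,t5,t7}}
  A123: {{t1,t3,t6}} {{t3,t4,t6}}
  A124: {{t3,t4,t6}}
  A125: {{t3,t4,t6}} {{t3,t5,t7}}
  A126: {{t3,t5},{t2,t3,t5},{t3,t5,t7}}
  A134: {{t4,t6},{t3,t4,t6}}
  A135: {{t4,t6},{t3,t4,t6}}
  A145: {{t4,t6},{t3,t4,t6}}
  A156: {{t5,t7},{t3,t5,t7}}
  A234: {{t3,t4},{t2,t3,t4},{t3,t4,t6}}
  A235: {{t3,t4},{t2,t3,t4},{t3,t4,t6}}
  A236: {{t2,t3,t4}}
  A245: {{t3,t4},{t2,t3,t4},{t3,t4,t6}}
  A246: {{t2,t3,t4}}
  A256: {{t2,t3,t4}} {{t3,t5,t7}}
  A345: {{t4},{t1,t4},{t2,t4},{t3,t4},{t4,t6},{t4,t7},{t1,t2,t4},{t2,t3,t4},{t3,t4,t6}}
  A346: {{t2,t4},{t1,t2,t4},{t2,t3,t4}}
  A356: {{t2,t4},{t1,t2,t4},{t2,t3,t4}} {{t1,t2,t7}}
  A456: {{t2,t4},{t1,t2,t4},{t2,t3,t4}}
  A1234: {{t3,t4,t6}}
  A1235: {{t3,t4,t6}}
  A1245: {{t3,t4,t6}}
  A1256: {{t3,t5,t7}}
  A1345: {{t4,t6},{t3,t4,t6}}
  A2345: {{t3,t4},{t2,t3,t4},{t3,t4,t6}}
  A2346: {{t2,t3,t4}}
  A2356: {{t2,t3,t4}}
  A2456: {{t2,t3,t4}}
  A3456: {{t2,t4},{t1,t2,t4},{t2,t3,t4}}
  A12345: {{t3,t4,t6}}
  A23456: {{t2,t3,t4}}
C dims 6,23,22,10; δ0: rk 5, SNF 1^5; δ1: rk 14, SNF 1^14; δ2: rk 8, SNF 1^8
Ȟ^0 = (6 − 5) − 0 = 1, so Ȟ^0 ≅ Z
Ȟ^1 = (23 − 14) − 5 = 4, so Ȟ^1 ≅ Z^4
Ȟ^2 = (22 − 8) − 14 = 0, so Ȟ^2 ≅ 0


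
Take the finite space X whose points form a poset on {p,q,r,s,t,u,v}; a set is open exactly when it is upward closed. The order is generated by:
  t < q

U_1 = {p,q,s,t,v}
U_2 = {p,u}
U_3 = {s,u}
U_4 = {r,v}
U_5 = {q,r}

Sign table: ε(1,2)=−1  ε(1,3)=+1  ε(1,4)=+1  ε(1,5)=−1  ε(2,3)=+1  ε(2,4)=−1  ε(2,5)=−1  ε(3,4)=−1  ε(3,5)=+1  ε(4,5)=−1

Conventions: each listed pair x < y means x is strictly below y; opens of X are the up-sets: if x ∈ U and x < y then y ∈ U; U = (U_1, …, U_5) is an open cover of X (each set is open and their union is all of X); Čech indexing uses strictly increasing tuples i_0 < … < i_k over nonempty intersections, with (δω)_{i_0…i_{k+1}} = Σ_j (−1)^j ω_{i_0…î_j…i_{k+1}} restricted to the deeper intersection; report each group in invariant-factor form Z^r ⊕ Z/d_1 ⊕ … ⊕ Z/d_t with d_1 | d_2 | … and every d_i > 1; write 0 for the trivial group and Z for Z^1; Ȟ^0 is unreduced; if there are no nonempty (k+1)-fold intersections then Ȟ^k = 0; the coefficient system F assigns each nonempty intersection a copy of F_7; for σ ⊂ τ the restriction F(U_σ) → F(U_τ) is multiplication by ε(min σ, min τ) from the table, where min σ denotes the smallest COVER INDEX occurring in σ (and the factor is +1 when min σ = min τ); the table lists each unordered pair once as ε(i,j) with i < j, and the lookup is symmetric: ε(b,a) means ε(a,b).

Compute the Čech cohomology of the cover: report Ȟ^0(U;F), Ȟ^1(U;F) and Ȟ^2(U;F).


Ȟ^0(U;F) ≅ 0; Ȟ^1(U;F) ≅ Z/7; Ȟ^2(U;F) ≅ 0

nonempty overlaps:
  U12={p} U13={s} U14={v} U15={q} U23={u} U45={r}
C dims 5,6; δ0: rk_F7 5
degree 0: 5−5−0 = 0 → Ȟ^0 ≅ 0
degree 1: 6−0−5 = 1 → Ȟ^1 ≅ Z/7
degree 2: 0−0−0 = 0 → Ȟ^2 ≅ 0


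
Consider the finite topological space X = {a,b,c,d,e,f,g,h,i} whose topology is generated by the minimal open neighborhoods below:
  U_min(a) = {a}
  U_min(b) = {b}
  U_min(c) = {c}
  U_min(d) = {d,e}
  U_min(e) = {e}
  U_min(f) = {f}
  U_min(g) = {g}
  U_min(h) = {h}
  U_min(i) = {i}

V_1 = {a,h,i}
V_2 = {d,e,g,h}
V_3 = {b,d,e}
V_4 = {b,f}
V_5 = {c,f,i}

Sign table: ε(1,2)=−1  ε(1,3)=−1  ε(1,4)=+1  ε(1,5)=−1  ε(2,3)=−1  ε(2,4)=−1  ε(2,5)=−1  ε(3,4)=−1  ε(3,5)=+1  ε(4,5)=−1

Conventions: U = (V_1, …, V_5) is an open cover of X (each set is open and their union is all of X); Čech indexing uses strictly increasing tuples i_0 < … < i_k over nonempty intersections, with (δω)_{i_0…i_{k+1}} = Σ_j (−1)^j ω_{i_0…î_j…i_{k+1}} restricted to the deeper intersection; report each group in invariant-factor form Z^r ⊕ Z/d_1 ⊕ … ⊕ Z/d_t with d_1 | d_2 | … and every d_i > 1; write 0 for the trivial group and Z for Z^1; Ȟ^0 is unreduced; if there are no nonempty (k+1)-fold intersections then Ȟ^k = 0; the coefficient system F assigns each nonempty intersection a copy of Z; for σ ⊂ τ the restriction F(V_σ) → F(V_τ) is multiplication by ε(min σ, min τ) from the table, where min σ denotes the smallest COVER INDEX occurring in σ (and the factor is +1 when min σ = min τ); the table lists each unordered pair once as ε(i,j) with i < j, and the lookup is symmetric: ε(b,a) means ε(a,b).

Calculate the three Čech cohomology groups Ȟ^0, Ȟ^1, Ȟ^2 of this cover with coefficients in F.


Ȟ^0 ≅ 0, Ȟ^1 ≅ Z/2 and Ȟ^2 ≅ 0

nerve of the cover:
  V12={h} V15={i} V23={d,e} V34={b} V45={f}
C dims 5,5; δ0: rk 5, SNF 1^4·2
Ȟ^0 = (5 − 5) − 0 = 0, so Ȟ^0 ≅ 0
Ȟ^1 = (5 − 0) − 5 = 0 plus torsion [2], so Ȟ^1 ≅ Z/2
Ȟ^2 = (0 − 0) − 0 = 0, so Ȟ^2 ≅ 0


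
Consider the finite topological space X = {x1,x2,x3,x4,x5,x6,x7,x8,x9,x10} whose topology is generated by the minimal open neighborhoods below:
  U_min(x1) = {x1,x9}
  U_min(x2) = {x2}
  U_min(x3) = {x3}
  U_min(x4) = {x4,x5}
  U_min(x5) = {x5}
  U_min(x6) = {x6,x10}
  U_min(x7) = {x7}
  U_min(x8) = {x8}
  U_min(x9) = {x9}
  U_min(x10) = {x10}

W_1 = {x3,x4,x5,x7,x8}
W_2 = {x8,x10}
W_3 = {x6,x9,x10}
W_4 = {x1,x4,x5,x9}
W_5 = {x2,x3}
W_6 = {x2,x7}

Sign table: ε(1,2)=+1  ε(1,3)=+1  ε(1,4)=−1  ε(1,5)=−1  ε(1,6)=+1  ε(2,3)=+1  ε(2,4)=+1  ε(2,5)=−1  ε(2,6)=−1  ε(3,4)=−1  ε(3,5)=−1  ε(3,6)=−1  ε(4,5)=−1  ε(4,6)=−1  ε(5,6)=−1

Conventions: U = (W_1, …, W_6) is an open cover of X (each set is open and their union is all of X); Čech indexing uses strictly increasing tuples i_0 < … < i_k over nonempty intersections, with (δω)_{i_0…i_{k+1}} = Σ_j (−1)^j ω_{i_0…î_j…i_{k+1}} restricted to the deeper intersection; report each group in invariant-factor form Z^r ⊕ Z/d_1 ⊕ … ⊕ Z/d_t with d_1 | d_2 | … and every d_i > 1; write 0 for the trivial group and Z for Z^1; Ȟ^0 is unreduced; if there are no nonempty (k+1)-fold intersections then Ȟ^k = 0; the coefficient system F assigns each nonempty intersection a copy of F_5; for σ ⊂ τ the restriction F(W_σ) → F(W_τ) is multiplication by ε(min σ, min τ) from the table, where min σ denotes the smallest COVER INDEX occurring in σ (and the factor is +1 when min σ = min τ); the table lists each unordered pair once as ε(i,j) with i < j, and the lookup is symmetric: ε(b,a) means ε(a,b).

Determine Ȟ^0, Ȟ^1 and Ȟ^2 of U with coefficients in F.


nerve simplices:
  W12={x8} W14={x4,x5} W15={x3} W16={x7} W23={x10} W34={x9} W56={x2}
C dims 6,7; δ0: rk_F5 5
degree 0: 6−5−0 = 1 → Ȟ^0 ≅ Z/5
degree 1: 7−0−5 = 2 → Ȟ^1 ≅ Z/5 ⊕ Z/5
degree 2: 0−0−0 = 0 → Ȟ^2 ≅ 0

Ȟ^0(U;F) ≅ Z/5,  Ȟ^1(U;F) ≅ Z/5 ⊕ Z/5,  Ȟ^2(U;F) ≅ 0


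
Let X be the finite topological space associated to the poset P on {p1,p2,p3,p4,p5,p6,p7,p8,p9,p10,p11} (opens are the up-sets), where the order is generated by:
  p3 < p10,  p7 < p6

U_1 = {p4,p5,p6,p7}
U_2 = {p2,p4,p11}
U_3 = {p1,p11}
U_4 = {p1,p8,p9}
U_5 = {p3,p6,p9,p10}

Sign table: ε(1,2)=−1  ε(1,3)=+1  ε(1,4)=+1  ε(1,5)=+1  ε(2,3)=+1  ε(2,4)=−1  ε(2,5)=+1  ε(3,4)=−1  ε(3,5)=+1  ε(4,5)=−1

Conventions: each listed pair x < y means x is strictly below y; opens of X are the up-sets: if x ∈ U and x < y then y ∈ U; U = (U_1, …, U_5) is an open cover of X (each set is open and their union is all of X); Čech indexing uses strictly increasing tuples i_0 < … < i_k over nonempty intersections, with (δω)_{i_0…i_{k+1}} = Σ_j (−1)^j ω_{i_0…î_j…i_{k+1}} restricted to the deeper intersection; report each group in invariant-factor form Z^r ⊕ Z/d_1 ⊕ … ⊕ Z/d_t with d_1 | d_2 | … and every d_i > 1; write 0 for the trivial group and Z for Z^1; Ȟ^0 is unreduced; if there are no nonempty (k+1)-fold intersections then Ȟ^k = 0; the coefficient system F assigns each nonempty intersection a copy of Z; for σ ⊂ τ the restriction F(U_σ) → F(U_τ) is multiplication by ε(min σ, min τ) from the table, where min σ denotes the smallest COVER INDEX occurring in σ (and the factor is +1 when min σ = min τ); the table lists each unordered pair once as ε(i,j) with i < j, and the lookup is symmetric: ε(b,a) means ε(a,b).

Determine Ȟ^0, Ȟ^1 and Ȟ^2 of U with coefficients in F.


intersection data:
  U12={p4} U15={p6} U23={p11} U34={p1} U45={p9}
C dims 5,5; δ0: rk 5, SNF 1^4·2
Ȟ^0 = (5 − 5) − 0 = 0, so Ȟ^0 ≅ 0
Ȟ^1 = (5 − 0) − 5 = 0 plus torsion [2], so Ȟ^1 ≅ Z/2
Ȟ^2 = (0 − 0) − 0 = 0, so Ȟ^2 ≅ 0

Ȟ^0 = 0; Ȟ^1 = Z/2; Ȟ^2 = 0


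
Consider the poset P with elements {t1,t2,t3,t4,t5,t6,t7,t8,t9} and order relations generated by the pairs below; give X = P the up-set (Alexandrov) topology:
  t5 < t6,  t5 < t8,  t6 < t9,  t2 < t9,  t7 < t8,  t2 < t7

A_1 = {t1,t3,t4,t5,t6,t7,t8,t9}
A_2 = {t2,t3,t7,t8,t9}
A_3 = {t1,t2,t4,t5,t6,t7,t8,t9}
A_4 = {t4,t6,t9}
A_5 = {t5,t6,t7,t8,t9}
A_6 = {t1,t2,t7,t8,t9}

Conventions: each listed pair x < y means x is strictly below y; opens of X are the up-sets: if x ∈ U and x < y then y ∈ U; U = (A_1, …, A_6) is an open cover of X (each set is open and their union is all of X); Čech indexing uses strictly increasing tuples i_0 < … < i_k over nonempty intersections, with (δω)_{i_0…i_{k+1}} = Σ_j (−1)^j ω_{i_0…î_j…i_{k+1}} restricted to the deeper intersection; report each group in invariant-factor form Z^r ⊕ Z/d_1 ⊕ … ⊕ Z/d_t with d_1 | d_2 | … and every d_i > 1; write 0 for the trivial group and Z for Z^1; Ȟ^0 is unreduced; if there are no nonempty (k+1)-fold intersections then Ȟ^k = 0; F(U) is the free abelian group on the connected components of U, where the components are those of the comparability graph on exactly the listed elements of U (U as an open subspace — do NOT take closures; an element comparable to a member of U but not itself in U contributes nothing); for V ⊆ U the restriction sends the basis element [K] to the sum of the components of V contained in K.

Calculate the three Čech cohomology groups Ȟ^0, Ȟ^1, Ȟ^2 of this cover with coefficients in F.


Ȟ^0 ≅ Z^4; Ȟ^1 ≅ 0; Ȟ^2 ≅ 0

nonempty overlaps:
  A12={t3,t7,t8,t9} A13={t1,t4,t5,t6,t7,t8,t9} A14={t4,t6,t9} A15={t5,t6,t7,t8,t9} A16={t1,t7,t8,t9} A23={t2,t7,t8,t9} A24={t9} A25={t7,t8,t9} A26={t2,t7,t8,t9} A34={t4,t6,t9} A35={t5,t6,t7,t8,t9} A36={t1,t2,t7,t8,t9} A45={t6,t9} A46={t9} A56={t7,t8,t9}
  A123={t7,t8,t9} A124={t9} A125={t7,t8,t9} A126={t7,t8,t9} A134={t4,t6,t9} A135={t5,t6,t7,t8,t9} A136={t1,t7,t8,t9} A145={t6,t9} A146={t9} A156={t7,t8,t9} A234={t9} A235={t7,t8,t9} A236={t2,t7,t8,t9} A245={t9} A246={t9} A256={t7,t8,t9} A345={t6,t9} A346={t9} A356={t7,t8,t9} A456={t9}
  A1234={t9} A1235={t7,t8,t9} A1236={t7,t8,t9} A1245={t9} A1246={t9} A1256={t7,t8,t9} A1345={t6,t9} A1346={t9} A1356={t7,t8,t9} A1456={t9} A2345={t9} A2346={t9} A2356={t7,t8,t9} A2456={t9} A3456={t9}
  A12345={t9} A12346={t9} A12356={t7,t8,t9} A12456={t9} A13456={t9} A23456={t9}
  A123456={t9}
components per intersection:
  A1: {t1} {t3} {t4} {t5,t6,t7,t8,t9}
  A2: {t2,t7,t8,t9} {t3}
  A3: {t1} {t2,t5,t6,t7,t8,t9} {t4}
  A4: {t4} {t6,t9}
  A5: {t5,t6,t7,t8,t9}
  A6: {t1} {t2,t7,t8,t9}
  A12: {t3} {t7,t8} {t9}
  A13: {t1} {t4} {t5,t6,t7,t8,t9}
  A14: {t4} {t6,t9}
  A15: {t5,t6,t7,t8,t9}
  A16: {t1} {t7,t8} {t9}
  A23: {t2,t7,t8,t9}
  A24: {t9}
  A25: {t7,t8} {t9}
  A26: {t2,t7,t8,t9}
  A34: {t4} {t6,t9}
  A35: {t5,t6,t7,t8,t9}
  A36: {t1} {t2,t7,t8,t9}
  A45: {t6,t9}
  A46: {t9}
  A56: {t7,t8} {t9}
  A123: {t7,t8} {t9}
  A124: {t9}
  A125: {t7,t8} {t9}
  A126: {t7,t8} {t9}
  A134: {t4} {t6,t9}
  A135: {t5,t6,t7,t8,t9}
  A136: {t1} {t7,t8} {t9}
  A145: {t6,t9}
  A146: {t9}
  A156: {t7,t8} {t9}
  A234: {t9}
  A235: {t7,t8} {t9}
  A236: {t2,t7,t8,t9}
  A245: {t9}
  A246: {t9}
  A256: {t7,t8} {t9}
  A345: {t6,t9}
  A346: {t9}
  A356: {t7,t8} {t9}
  A456: {t9}
  A1234: {t9}
  A1235: {t7,t8} {t9}
  A1236: {t7,t8} {t9}
  A1245: {t9}
  A1246: {t9}
  A1256: {t7,t8} {t9}
  A1345: {t6,t9}
  A1346: {t9}
  A1356: {t7,t8} {t9}
  A1456: {t9}
  A2345: {t9}
  A2346: {t9}
  A2356: {t7,t8} {t9}
  A2456: {t9}
  A3456: {t9}
  A12345: {t9}
  A12346: {t9}
  A12356: {t7,t8} {t9}
  A12456: {t9}
  A13456: {t9}
  A23456: {t9}
  A123456: {t9}
C dims 14,26,30,20; δ0: rk 10, SNF 1^10; δ1: rk 16, SNF 1^16; δ2: rk 14, SNF 1^14
degree 0: 14−10−0 = 4 → Ȟ^0 ≅ Z^4
degree 1: 26−16−10 = 0 → Ȟ^1 ≅ 0
degree 2: 30−14−16 = 0 → Ȟ^2 ≅ 0


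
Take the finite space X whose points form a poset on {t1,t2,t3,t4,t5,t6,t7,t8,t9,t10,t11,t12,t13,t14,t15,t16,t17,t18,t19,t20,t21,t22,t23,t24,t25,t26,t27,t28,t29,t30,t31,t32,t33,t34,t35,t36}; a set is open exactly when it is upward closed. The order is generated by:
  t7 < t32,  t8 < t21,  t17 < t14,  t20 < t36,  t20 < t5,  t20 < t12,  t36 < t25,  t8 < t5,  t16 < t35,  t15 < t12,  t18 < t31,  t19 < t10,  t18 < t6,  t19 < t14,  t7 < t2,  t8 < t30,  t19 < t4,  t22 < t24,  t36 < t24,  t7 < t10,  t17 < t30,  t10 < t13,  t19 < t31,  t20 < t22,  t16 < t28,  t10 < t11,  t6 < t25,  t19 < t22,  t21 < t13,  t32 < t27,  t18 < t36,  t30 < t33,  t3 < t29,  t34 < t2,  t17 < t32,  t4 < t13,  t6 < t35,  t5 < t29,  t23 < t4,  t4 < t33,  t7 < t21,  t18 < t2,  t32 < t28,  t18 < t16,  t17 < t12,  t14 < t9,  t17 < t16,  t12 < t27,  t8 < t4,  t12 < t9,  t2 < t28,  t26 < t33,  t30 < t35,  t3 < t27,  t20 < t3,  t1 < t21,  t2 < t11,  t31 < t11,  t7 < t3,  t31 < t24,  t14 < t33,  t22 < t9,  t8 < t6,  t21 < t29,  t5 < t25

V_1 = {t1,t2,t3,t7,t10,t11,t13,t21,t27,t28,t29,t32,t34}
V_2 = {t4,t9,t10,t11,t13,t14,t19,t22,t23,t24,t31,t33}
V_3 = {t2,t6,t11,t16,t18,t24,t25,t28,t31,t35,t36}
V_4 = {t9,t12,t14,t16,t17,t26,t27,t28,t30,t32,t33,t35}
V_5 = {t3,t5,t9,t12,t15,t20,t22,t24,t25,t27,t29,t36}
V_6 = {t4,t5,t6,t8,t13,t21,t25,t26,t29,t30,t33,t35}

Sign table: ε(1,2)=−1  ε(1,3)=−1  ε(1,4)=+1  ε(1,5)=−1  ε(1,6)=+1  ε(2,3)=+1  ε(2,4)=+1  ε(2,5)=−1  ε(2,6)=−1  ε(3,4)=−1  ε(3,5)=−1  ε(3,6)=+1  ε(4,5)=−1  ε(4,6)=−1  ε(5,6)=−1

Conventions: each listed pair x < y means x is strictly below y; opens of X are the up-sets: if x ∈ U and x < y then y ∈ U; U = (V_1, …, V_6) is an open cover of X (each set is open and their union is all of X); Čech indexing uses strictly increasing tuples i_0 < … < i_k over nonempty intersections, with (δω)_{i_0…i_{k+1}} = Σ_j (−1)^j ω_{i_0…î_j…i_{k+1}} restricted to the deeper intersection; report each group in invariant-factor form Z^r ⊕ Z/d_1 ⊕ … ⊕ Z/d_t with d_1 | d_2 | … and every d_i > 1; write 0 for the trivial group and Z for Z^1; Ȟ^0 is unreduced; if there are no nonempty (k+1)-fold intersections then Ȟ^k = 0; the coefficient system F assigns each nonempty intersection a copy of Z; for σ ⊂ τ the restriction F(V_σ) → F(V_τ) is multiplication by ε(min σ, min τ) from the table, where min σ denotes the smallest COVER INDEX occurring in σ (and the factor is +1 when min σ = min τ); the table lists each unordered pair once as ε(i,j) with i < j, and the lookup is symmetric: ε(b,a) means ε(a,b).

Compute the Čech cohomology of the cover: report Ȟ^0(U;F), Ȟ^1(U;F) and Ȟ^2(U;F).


Ȟ^0(U;F) ≅ 0, Ȟ^1(U;F) ≅ Z/2 and Ȟ^2(U;F) ≅ Z

cover nerve:
  V12={t10,t11,t13} V13={t2,t11,t28} V14={t27,t28,t32} V15={t3,t27,t29} V16={t13,t21,t29} V23={t11,t24,t31} V24={t9,t14,t33} V25={t9,t22,t24} V26={t4,t13,t33} V34={t16,t28,t35} V35={t24,t25,t36} V36={t6,t25,t35} V45={t9,t12,t27} V46={t26,t30,t33,t35} V56={t5,t25,t29}
  V123={t11} V126={t13} V134={t28} V145={t27} V156={t29} V235={t24} V245={t9} V246={t33} V346={t35} V356={t25}
C dims 6,15,10; δ0: rk 6, SNF 1^5·2; δ1: rk 9, SNF 1^9
Ȟ^0: (6−6)−0=0 ⇒ 0
Ȟ^1: (15−9)−6=0 plus torsion [2] ⇒ Z/2
Ȟ^2: (10−0)−9=1 ⇒ Z


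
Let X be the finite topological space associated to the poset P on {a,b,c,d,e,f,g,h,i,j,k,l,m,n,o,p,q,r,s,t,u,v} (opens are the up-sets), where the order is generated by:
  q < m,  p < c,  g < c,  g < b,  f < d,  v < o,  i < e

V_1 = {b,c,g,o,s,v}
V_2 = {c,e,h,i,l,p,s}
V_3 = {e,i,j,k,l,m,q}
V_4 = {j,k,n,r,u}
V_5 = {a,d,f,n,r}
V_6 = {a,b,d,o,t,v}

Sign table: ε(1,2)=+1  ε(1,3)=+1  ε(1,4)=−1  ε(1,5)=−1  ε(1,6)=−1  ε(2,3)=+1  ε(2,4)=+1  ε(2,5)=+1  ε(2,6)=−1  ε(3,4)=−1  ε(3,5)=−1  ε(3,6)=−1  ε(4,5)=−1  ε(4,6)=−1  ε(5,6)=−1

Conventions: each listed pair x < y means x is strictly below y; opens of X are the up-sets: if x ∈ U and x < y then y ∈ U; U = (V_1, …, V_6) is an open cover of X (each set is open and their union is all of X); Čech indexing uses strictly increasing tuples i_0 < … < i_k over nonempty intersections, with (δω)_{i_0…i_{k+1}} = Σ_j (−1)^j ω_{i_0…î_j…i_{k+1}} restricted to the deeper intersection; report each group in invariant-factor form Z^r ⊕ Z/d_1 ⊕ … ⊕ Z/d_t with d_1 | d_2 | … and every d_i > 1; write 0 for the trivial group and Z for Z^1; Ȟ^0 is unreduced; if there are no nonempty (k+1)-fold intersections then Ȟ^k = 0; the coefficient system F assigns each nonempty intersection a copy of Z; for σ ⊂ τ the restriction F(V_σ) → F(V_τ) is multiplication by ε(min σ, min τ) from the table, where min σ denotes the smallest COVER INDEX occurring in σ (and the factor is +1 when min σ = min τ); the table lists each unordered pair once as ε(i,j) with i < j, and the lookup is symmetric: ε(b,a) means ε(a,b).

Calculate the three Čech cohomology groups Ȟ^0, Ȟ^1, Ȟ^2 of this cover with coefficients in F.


Ȟ^0 ≅ Z,  Ȟ^1 ≅ Z,  Ȟ^2 ≅ 0

nerve simplices:
  V12={c,s} V16={b,o,v} V23={e,i,l} V34={j,k} V45={n,r} V56={a,d}
C dims 6,6; δ0: rk 5, SNF 1^5
degree 0: 6−5−0 = 1 → Ȟ^0 ≅ Z
degree 1: 6−0−5 = 1 → Ȟ^1 ≅ Z
degree 2: 0−0−0 = 0 → Ȟ^2 ≅ 0


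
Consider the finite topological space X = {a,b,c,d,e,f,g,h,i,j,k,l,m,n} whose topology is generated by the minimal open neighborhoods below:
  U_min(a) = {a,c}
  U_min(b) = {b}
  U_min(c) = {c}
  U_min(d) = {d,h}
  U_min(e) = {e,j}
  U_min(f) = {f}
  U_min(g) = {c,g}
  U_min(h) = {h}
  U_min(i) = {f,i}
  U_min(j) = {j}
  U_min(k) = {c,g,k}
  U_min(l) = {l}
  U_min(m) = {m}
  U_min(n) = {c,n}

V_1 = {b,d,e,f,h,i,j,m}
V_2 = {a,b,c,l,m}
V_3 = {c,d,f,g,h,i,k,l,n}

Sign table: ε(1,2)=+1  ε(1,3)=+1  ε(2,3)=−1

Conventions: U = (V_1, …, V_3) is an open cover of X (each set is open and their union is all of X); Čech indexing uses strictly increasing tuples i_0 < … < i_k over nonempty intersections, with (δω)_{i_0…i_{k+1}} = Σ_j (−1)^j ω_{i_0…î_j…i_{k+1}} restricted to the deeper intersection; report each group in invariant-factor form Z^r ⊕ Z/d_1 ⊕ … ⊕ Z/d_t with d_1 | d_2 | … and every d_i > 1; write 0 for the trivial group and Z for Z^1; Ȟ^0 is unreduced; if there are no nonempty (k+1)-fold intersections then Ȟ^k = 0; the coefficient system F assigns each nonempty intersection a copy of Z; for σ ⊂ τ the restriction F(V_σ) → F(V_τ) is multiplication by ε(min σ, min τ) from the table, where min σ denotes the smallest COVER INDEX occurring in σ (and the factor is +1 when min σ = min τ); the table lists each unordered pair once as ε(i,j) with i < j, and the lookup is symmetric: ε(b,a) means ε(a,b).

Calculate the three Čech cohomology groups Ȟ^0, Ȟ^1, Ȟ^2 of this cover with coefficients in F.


Ȟ^0(U;F) ≅ 0, Ȟ^1(U;F) ≅ Z/2 and Ȟ^2(U;F) ≅ 0

intersection data:
  V12={b,m} V13={d,f,h,i} V23={c,l}
C dims 3,3; δ0: rk 3, SNF 1^2·2
Ȟ^0 = (3 − 3) − 0 = 0, so Ȟ^0 ≅ 0
Ȟ^1 = (3 − 0) − 3 = 0 plus torsion [2], so Ȟ^1 ≅ Z/2
Ȟ^2 = (0 − 0) − 0 = 0, so Ȟ^2 ≅ 0


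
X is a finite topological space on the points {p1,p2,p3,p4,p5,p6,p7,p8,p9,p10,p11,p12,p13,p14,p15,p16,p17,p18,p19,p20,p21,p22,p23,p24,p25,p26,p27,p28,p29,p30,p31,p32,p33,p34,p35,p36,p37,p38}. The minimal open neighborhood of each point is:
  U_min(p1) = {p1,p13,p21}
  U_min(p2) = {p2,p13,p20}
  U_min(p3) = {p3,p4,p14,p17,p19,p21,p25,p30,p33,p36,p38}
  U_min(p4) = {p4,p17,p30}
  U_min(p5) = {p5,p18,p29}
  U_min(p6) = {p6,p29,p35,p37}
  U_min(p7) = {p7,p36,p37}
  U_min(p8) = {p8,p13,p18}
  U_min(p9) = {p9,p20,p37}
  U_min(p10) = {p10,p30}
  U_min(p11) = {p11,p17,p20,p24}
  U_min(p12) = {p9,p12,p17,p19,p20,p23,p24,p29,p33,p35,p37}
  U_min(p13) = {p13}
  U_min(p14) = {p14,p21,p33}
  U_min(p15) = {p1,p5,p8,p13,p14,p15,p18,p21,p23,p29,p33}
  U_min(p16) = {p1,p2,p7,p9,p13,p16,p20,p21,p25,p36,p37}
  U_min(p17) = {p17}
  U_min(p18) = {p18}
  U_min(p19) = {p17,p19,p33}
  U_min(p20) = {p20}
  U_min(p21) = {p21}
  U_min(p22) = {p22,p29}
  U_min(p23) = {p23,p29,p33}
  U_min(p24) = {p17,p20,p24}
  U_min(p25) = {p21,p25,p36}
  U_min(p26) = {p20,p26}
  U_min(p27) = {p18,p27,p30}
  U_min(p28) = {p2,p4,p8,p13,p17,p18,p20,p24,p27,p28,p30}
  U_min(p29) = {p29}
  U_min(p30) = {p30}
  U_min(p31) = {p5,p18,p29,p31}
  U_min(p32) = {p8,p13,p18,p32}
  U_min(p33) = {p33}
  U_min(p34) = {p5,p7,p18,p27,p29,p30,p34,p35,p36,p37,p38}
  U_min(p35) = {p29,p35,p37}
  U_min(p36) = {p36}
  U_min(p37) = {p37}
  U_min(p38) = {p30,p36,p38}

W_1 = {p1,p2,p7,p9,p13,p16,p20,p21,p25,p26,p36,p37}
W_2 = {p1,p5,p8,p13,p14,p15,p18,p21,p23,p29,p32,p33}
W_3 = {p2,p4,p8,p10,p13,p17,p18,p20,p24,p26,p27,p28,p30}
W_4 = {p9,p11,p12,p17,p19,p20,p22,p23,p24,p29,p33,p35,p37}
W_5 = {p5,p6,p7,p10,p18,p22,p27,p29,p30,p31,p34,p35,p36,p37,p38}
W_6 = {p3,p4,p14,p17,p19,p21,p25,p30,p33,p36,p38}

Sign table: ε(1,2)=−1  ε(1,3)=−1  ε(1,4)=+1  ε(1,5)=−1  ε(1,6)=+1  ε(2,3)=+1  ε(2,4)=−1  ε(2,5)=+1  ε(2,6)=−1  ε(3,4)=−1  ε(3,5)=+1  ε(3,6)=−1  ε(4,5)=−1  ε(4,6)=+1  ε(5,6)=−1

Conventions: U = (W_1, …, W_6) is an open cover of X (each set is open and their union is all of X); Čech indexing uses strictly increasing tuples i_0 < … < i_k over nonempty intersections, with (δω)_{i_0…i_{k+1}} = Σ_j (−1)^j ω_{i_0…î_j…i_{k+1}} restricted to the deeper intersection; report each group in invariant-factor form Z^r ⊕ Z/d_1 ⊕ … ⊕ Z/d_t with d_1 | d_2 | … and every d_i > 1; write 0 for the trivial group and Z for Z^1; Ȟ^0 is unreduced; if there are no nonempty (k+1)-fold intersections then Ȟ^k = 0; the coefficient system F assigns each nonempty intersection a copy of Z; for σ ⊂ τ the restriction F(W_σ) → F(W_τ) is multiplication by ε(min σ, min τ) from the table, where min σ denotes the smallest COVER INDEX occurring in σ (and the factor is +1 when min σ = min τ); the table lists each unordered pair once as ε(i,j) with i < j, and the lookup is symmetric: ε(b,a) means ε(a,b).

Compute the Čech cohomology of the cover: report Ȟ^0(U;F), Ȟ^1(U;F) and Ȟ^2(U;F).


nerve of the cover:
  W12={p1,p13,p21} W13={p2,p13,p20,p26} W14={p9,p20,p37} W15={p7,p36,p37} W16={p21,p25,p36} W23={p8,p13,p18} W24={p23,p29,p33} W25={p5,p18,p29} W26={p14,p21,p33} W34={p17,p20,p24} W35={p10,p18,p27,p30} W36={p4,p17,p30} W45={p22,p29,p35,p37} W46={p17,p19,p33} W56={p30,p36,p38}
  W123={p13} W126={p21} W134={p20} W145={p37} W156={p36} W235={p18} W245={p29} W246={p33} W346={p17} W356={p30}
C dims 6,15,10; δ0: rk 5, SNF 1^5; δ1: rk 10, SNF 1^9·2
Ȟ^0 = (6 − 5) − 0 = 1, so Ȟ^0 ≅ Z
Ȟ^1 = (15 − 10) − 5 = 0, so Ȟ^1 ≅ 0
Ȟ^2 = (10 − 0) − 10 = 0 plus torsion [2], so Ȟ^2 ≅ Z/2

Ȟ^0 ≅ Z; Ȟ^1 ≅ 0; Ȟ^2 ≅ Z/2


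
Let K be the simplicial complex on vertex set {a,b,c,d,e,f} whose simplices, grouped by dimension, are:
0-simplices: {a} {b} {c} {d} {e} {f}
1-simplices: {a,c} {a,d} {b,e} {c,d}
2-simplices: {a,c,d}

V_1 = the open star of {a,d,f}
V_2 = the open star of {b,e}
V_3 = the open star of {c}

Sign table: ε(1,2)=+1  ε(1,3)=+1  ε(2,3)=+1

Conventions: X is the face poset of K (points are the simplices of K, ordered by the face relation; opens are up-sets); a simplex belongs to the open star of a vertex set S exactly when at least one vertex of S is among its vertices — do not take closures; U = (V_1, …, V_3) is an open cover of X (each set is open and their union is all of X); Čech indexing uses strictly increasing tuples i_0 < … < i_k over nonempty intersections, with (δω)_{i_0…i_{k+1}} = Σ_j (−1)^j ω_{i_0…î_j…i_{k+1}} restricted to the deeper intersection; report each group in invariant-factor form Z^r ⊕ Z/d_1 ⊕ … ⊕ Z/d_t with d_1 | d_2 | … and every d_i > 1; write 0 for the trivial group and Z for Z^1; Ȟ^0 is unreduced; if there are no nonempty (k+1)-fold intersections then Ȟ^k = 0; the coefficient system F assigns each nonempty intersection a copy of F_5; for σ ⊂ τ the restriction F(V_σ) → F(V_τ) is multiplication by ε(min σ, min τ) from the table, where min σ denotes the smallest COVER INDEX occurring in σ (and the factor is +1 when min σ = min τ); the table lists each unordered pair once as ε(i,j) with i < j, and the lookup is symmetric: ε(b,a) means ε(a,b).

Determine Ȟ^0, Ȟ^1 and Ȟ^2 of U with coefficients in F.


nerve of the cover:
  V1={{a},{d},{f},{a,c},{a,d},{c,d},{a,c,d}} V2={{b},{e},{b,e}} V3={{c},{a,c},{c,d},{a,c,d}}
  V13={{a,c},{c,d},{a,c,d}}
C dims 3,1; δ0: rk_F5 1
Ȟ^0 = (3 − 1) − 0 = 2, so Ȟ^0 ≅ Z/5 ⊕ Z/5
Ȟ^1 = (1 − 0) − 1 = 0, so Ȟ^1 ≅ 0
Ȟ^2 = (0 − 0) − 0 = 0, so Ȟ^2 ≅ 0

Ȟ^0 ≅ Z/5 ⊕ Z/5,  Ȟ^1 ≅ 0,  Ȟ^2 ≅ 0
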